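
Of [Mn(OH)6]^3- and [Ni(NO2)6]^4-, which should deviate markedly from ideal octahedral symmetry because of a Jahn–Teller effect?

[Mn(OH)6]^3-

[Mn(OH)6]^3-: Summing ligand charges against the −3 overall charge gives an oxidation state of +3 for manganese. Mn sits in group 7, so the d-electron count is 7 − 3 = 4. Hydroxide is a weak-field ligand for a first-row metal, so the complex is high-spin. The t₂g³e_g¹ (high-spin) configuration has an unevenly filled e_g set; the Jahn–Teller theorem predicts a tetragonal distortion (typically axial elongation) to lift the degeneracy.
[Ni(NO2)6]^4-: Ligand charges: each nitro (N-bound nitrite) is −1. With an overall charge of −4 the nickel centre must be in the +2 oxidation state. Ni sits in group 10, so the d-electron count is 10 − 2 = 8. The d⁸ configuration leaves the e_g set evenly filled (or empty) — no strong Jahn–Teller driving force.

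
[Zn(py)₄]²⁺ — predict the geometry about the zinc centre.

Pyridine is neutral; balancing the +2 overall charge requires Zn(II).
Zinc is a group-12 element; Zn(II) is therefore d¹⁰.
Coordination number: 4.
A d¹⁰ ion has no crystal-field stabilisation preference between square planar and tetrahedral, so four ligands adopt the sterically favoured tetrahedral geometry.

tetrahedral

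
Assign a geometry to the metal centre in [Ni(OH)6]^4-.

octahedral

Summing ligand charges against the −4 overall charge gives an oxidation state of +2 for nickel.
Ni sits in group 10, so the d-electron count is 10 − 2 = 8.
With 6 monodentate ligands the coordination number is 6.
Six donors around a single metal centre give an octahedral coordination sphere.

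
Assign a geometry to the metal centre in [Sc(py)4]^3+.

Summing ligand charges against the +3 overall charge gives an oxidation state of +3 for scandium.
Group 3 minus oxidation state 3 gives a d⁰ configuration.
With 4 monodentate ligands the coordination number is 4.
A d⁰ ion has no crystal-field stabilisation preference between square planar and tetrahedral, so four ligands adopt the sterically favoured tetrahedral geometry.

tetrahedral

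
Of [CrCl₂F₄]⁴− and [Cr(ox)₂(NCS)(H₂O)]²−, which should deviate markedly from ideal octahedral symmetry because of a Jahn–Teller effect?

[CrCl₂F₄]⁴−

[CrCl₂F₄]⁴−: Summing ligand charges against the −4 overall charge gives an oxidation state of +2 for chromium. Cr sits in group 6, so the d-electron count is 6 − 2 = 4. Chloride and fluoride are weak-field ligands for a first-row metal, so the complex is high-spin. The t₂g³e_g¹ (high-spin) configuration has an unevenly filled e_g set; the Jahn–Teller theorem predicts a tetragonal distortion (typically axial elongation) to lift the degeneracy.
[Cr(ox)₂(NCS)(H₂O)]²−: Each oxalate is −2; each isothiocyanate is −1; water is neutral; balancing the −2 overall charge requires Cr(III). Chromium is a group-6 element; Cr(III) is therefore d³. The d³ configuration leaves the e_g set evenly filled (or empty) — no strong Jahn–Teller driving force.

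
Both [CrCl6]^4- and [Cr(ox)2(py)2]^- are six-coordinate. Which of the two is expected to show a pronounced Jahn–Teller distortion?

[CrCl6]^4-: Each chloride is −1; balancing the −4 overall charge requires Cr(II). Group 6 minus oxidation state 2 gives a d⁴ configuration. Chloride is a weak-field ligand for a first-row metal, so the complex is high-spin. The t₂g³e_g¹ (high-spin) configuration has an unevenly filled e_g set; the Jahn–Teller theorem predicts a tetragonal distortion (typically axial elongation) to lift the degeneracy.
[Cr(ox)2(py)2]^-: Each oxalate is −2; pyridine is neutral; balancing the −1 overall charge requires Cr(III). Cr sits in group 6, so the d-electron count is 6 − 3 = 3. The d³ configuration leaves the e_g set evenly filled (or empty) — no strong Jahn–Teller driving force.

[CrCl6]^4-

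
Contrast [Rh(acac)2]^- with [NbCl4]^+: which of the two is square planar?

For [Rh(acac)2]^-: Ligand charges: each acetylacetonate is −1. With an overall charge of −1 the rhodium centre must be in the +1 oxidation state. Rh sits in group 9, so the d-electron count is 9 − 1 = 8. A 4d d⁸ ion has a large crystal-field splitting; square planar leaves the high-energy d_{x²−y²} orbital empty and maximises CFSE. → square planar.
For [NbCl4]^+: Summing ligand charges against the +1 overall charge gives an oxidation state of +5 for niobium. Group 5 minus oxidation state 5 gives a d⁰ configuration. A d⁰ ion has no crystal-field stabilisation preference between square planar and tetrahedral, so four ligands adopt the sterically favoured tetrahedral geometry. → tetrahedral.

[Rh(acac)2]^-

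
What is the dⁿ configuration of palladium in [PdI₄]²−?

Summing ligand charges against the −2 overall charge gives an oxidation state of +2 for palladium.
Group 10 minus oxidation state 2 gives a d⁸ configuration.

d⁸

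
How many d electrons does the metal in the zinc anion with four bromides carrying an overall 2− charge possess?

Each bromide is −1; balancing the −2 overall charge requires Zn(II).
Group 12 minus oxidation state 2 gives a d¹⁰ configuration.

d¹⁰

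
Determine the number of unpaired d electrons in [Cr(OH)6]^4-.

4

Summing ligand charges against the −4 overall charge gives an oxidation state of +2 for chromium.
Chromium is a group-6 element; Cr(II) is therefore d⁴.
The spin state decides the count: Hydroxide is a weak-field ligand for a first-row metal, so the complex is high-spin.
An octahedral high-spin d⁴ ion is t₂g³e_g¹, giving 4 unpaired electrons.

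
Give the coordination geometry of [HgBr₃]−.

trigonal planar

Each bromide is −1; balancing the −1 overall charge requires Hg(II).
Group 12 minus oxidation state 2 gives a d¹⁰ configuration.
With 3 monodentate ligands the coordination number is 3.
Three ligands around a d¹⁰ centre minimise repulsion in a trigonal-planar arrangement.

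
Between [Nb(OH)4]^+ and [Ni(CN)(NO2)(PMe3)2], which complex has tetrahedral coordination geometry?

For [Nb(OH)4]^+: Ligand charges: each hydroxide is −1. With an overall charge of +1 the niobium centre must be in the +5 oxidation state. Group 5 minus oxidation state 5 gives a d⁰ configuration. A d⁰ ion has no crystal-field stabilisation preference between square planar and tetrahedral, so four ligands adopt the sterically favoured tetrahedral geometry. → tetrahedral.
For [Ni(CN)(NO2)(PMe3)2]: Summing ligand charges against the 0 overall charge gives an oxidation state of +2 for nickel. Group 10 minus oxidation state 2 gives a d⁸ configuration. Cyanide, nitro (N-bound nitrite), and trimethylphosphine are strong-field ligands (high in the spectrochemical series). A 3d d⁸ ion with strong-field ligands gains enough CFSE to favour square planar over tetrahedral. → square planar.

[Nb(OH)4]^+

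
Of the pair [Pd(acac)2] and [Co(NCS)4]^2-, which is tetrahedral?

[Co(NCS)4]^2-

For [Pd(acac)2]: Summing ligand charges against the 0 overall charge gives an oxidation state of +2 for palladium. Pd sits in group 10, so the d-electron count is 10 − 2 = 8. A 4d d⁸ ion has a large crystal-field splitting; square planar leaves the high-energy d_{x²−y²} orbital empty and maximises CFSE. → square planar.
For [Co(NCS)4]^2-: Each isothiocyanate is −1; balancing the −2 overall charge requires Co(II). Co sits in group 9, so the d-electron count is 9 − 2 = 7. For a high-spin 3d d⁷ ion with weak-field ligands the small Δₜ gives little square-planar CFSE advantage, so four ligands adopt the sterically favoured tetrahedral geometry. → tetrahedral.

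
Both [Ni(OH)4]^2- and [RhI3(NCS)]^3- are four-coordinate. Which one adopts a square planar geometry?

[RhI3(NCS)]^3-

For [Ni(OH)4]^2-: Summing ligand charges against the −2 overall charge gives an oxidation state of +2 for nickel. Group 10 minus oxidation state 2 gives a d⁸ configuration. Hydroxide is a weak-field ligand. With weak-field ligands the CFSE gain from square planar is small, so a 3d d⁸ ion takes the sterically preferred tetrahedral geometry. → tetrahedral.
For [RhI3(NCS)]^3-: Ligand charges: each iodide is −1; each isothiocyanate is −1. With an overall charge of −3 the rhodium centre must be in the +1 oxidation state. Group 9 minus oxidation state 1 gives a d⁸ configuration. A 4d d⁸ ion has a large crystal-field splitting; square planar leaves the high-energy d_{x²−y²} orbital empty and maximises CFSE. → square planar.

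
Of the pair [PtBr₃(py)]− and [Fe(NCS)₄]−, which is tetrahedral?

[Fe(NCS)₄]−

For [PtBr₃(py)]−: Ligand charges: each bromide is −1; pyridine is neutral. With an overall charge of −1 the platinum centre must be in the +2 oxidation state. Group 10 minus oxidation state 2 gives a d⁸ configuration. A 5d d⁸ ion has a large crystal-field splitting; square planar leaves the high-energy d_{x²−y²} orbital empty and maximises CFSE. → square planar.
For [Fe(NCS)₄]−: Each isothiocyanate is −1; balancing the −1 overall charge requires Fe(III). Iron is a group-8 element; Fe(III) is therefore d⁵. A high-spin d⁵ ion has zero CFSE in either geometry, so four ligands adopt the sterically favoured tetrahedral geometry. → tetrahedral.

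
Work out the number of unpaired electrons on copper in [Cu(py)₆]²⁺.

1 unpaired electron

Summing ligand charges against the +2 overall charge gives an oxidation state of +2 for copper.
Copper is a group-11 element; Cu(II) is therefore d⁹.
In an octahedral field the d⁹ configuration is t₂g⁶e_g³ (only one arrangement possible), giving 1 unpaired electron.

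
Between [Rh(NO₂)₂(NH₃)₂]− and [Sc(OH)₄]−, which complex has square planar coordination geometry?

For [Rh(NO₂)₂(NH₃)₂]−: Each nitro (N-bound nitrite) is −1; ammonia is neutral; balancing the −1 overall charge requires Rh(I). Rhodium is a group-9 element; Rh(I) is therefore d⁸. A 4d d⁸ ion has a large crystal-field splitting; square planar leaves the high-energy d_{x²−y²} orbital empty and maximises CFSE. → square planar.
For [Sc(OH)₄]−: Summing ligand charges against the −1 overall charge gives an oxidation state of +3 for scandium. Scandium is a group-3 element; Sc(III) is therefore d⁰. A d⁰ ion has no crystal-field stabilisation preference between square planar and tetrahedral, so four ligands adopt the sterically favoured tetrahedral geometry. → tetrahedral.

[Rh(NO₂)₂(NH₃)₂]−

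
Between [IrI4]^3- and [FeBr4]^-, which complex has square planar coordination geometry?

[IrI4]^3-

For [IrI4]^3-: Ligand charges: each iodide is −1. With an overall charge of −3 the iridium centre must be in the +1 oxidation state. Ir sits in group 9, so the d-electron count is 9 − 1 = 8. A 5d d⁸ ion has a large crystal-field splitting; square planar leaves the high-energy d_{x²−y²} orbital empty and maximises CFSE. → square planar.
For [FeBr4]^-: Each bromide is −1; balancing the −1 overall charge requires Fe(III). Iron is a group-8 element; Fe(III) is therefore d⁵. A high-spin d⁵ ion has zero CFSE in either geometry, so four ligands adopt the sterically favoured tetrahedral geometry. → tetrahedral.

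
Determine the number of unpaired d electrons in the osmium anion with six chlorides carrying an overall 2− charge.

2 unpaired electrons

Each chloride is −1; balancing the −2 overall charge requires Os(IV).
Osmium is a group-8 element; Os(IV) is therefore d⁴.
The spin state decides the count: a 5d ion has a large Δₒ and is invariably low-spin.
An octahedral low-spin d⁴ ion is t₂g⁴e_g⁰, giving 2 unpaired electrons.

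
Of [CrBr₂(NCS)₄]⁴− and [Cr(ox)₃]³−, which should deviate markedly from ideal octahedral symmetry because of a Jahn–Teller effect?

[CrBr₂(NCS)₄]⁴−

[CrBr₂(NCS)₄]⁴−: Ligand charges: each bromide is −1; each isothiocyanate is −1. With an overall charge of −4 the chromium centre must be in the +2 oxidation state. Cr sits in group 6, so the d-electron count is 6 − 2 = 4. Bromide and isothiocyanate are weak-field ligands for a first-row metal, so the complex is high-spin. The t₂g³e_g¹ (high-spin) configuration has an unevenly filled e_g set; the Jahn–Teller theorem predicts a tetragonal distortion (typically axial elongation) to lift the degeneracy.
[Cr(ox)₃]³−: Summing ligand charges against the −3 overall charge gives an oxidation state of +3 for chromium. Cr sits in group 6, so the d-electron count is 6 − 3 = 3. The d³ configuration leaves the e_g set evenly filled (or empty) — no strong Jahn–Teller driving force.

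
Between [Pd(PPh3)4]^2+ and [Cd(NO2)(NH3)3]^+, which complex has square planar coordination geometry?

For [Pd(PPh3)4]^2+: Summing ligand charges against the +2 overall charge gives an oxidation state of +2 for palladium. Pd sits in group 10, so the d-electron count is 10 − 2 = 8. A 4d d⁸ ion has a large crystal-field splitting; square planar leaves the high-energy d_{x²−y²} orbital empty and maximises CFSE. → square planar.
For [Cd(NO2)(NH3)3]^+: Each nitro (N-bound nitrite) is −1; ammonia is neutral; balancing the +1 overall charge requires Cd(II). Cadmium is a group-12 element; Cd(II) is therefore d¹⁰. A d¹⁰ ion has no crystal-field stabilisation preference between square planar and tetrahedral, so four ligands adopt the sterically favoured tetrahedral geometry. → tetrahedral.

[Pd(PPh3)4]^2+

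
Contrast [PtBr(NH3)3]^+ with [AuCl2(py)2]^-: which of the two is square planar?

For [PtBr(NH3)3]^+: Ligand charges: each bromide is −1; ammonia is neutral. With an overall charge of +1 the platinum centre must be in the +2 oxidation state. Pt sits in group 10, so the d-electron count is 10 − 2 = 8. A 5d d⁸ ion has a large crystal-field splitting; square planar leaves the high-energy d_{x²−y²} orbital empty and maximises CFSE. → square planar.
For [AuCl2(py)2]^-: Ligand charges: each chloride is −1; pyridine is neutral. With an overall charge of −1 the gold centre must be in the +1 oxidation state. Group 11 minus oxidation state 1 gives a d¹⁰ configuration. A d¹⁰ ion has no crystal-field stabilisation preference between square planar and tetrahedral, so four ligands adopt the sterically favoured tetrahedral geometry. → tetrahedral.

[PtBr(NH3)3]^+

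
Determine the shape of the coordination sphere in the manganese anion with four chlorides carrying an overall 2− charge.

Summing ligand charges against the −2 overall charge gives an oxidation state of +2 for manganese.
Mn sits in group 7, so the d-electron count is 7 − 2 = 5.
With 4 monodentate ligands the coordination number is 4.
Chloride is a weak-field ligand.
A high-spin d⁵ ion has zero CFSE in either geometry, so four ligands adopt the sterically favoured tetrahedral geometry.

tetrahedral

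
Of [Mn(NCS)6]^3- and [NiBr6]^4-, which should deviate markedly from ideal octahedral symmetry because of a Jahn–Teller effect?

[Mn(NCS)6]^3-: Summing ligand charges against the −3 overall charge gives an oxidation state of +3 for manganese. Manganese is a group-7 element; Mn(III) is therefore d⁴. Isothiocyanate is a weak-field ligand for a first-row metal, so the complex is high-spin. The t₂g³e_g¹ (high-spin) configuration has an unevenly filled e_g set; the Jahn–Teller theorem predicts a tetragonal distortion (typically axial elongation) to lift the degeneracy.
[NiBr6]^4-: Each bromide is −1; balancing the −4 overall charge requires Ni(II). Nickel is a group-10 element; Ni(II) is therefore d⁸. The d⁸ configuration leaves the e_g set evenly filled (or empty) — no strong Jahn–Teller driving force.

[Mn(NCS)6]^3-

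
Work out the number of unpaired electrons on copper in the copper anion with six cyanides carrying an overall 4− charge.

1

Summing ligand charges against the −4 overall charge gives an oxidation state of +2 for copper.
Group 11 minus oxidation state 2 gives a d⁹ configuration.
In an octahedral field the d⁹ configuration is t₂g⁶e_g³ (only one arrangement possible), giving 1 unpaired electron.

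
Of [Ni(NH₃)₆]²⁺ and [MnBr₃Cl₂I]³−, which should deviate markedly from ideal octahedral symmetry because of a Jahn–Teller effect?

[MnBr₃Cl₂I]³−

[Ni(NH₃)₆]²⁺: Ammonia is neutral; balancing the +2 overall charge requires Ni(II). Ni sits in group 10, so the d-electron count is 10 − 2 = 8. The d⁸ configuration leaves the e_g set evenly filled (or empty) — no strong Jahn–Teller driving force.
[MnBr₃Cl₂I]³−: Each bromide is −1; each chloride is −1; each iodide is −1; balancing the −3 overall charge requires Mn(III). Manganese is a group-7 element; Mn(III) is therefore d⁴. Bromide, chloride, and iodide are weak-field ligands for a first-row metal, so the complex is high-spin. The t₂g³e_g¹ (high-spin) configuration has an unevenly filled e_g set; the Jahn–Teller theorem predicts a tetragonal distortion (typically axial elongation) to lift the degeneracy.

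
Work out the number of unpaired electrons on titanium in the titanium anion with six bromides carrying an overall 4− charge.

2 unpaired electrons

Summing ligand charges against the −4 overall charge gives an oxidation state of +2 for titanium.
Group 4 minus oxidation state 2 gives a d² configuration.
In an octahedral field the d² configuration is t₂g²e_g⁰ (only one arrangement possible), giving 2 unpaired electrons.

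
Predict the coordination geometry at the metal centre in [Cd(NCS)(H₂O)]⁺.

Each isothiocyanate is −1; water is neutral; balancing the +1 overall charge requires Cd(II).
Cadmium is a group-12 element; Cd(II) is therefore d¹⁰.
Coordination number: 2.
A d¹⁰ ion with only two ligands adopts a linear arrangement (sp hybridisation; no CFSE preference).

linear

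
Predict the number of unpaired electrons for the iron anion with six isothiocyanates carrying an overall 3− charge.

5 unpaired electrons

Ligand charges: each isothiocyanate is −1. With an overall charge of −3 the iron centre must be in the +3 oxidation state.
Iron is a group-8 element; Fe(III) is therefore d⁵.
The spin state decides the count: Isothiocyanate is a weak-field ligand for a first-row metal, so the complex is high-spin.
An octahedral high-spin d⁵ ion is t₂g³e_g², giving 5 unpaired electrons.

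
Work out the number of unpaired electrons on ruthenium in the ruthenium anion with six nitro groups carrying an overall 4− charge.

0 unpaired electrons

Summing ligand charges against the −4 overall charge gives an oxidation state of +2 for ruthenium.
Ru sits in group 8, so the d-electron count is 8 − 2 = 6.
The spin state decides the count: a 4d ion has a large Δₒ and is invariably low-spin.
An octahedral low-spin d⁶ ion is t₂g⁶e_g⁰, giving 0 unpaired electrons.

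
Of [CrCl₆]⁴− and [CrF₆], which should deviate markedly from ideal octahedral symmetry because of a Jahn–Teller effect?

[CrCl₆]⁴−

[CrCl₆]⁴−: Each chloride is −1; balancing the −4 overall charge requires Cr(II). Group 6 minus oxidation state 2 gives a d⁴ configuration. Chloride is a weak-field ligand for a first-row metal, so the complex is high-spin. The t₂g³e_g¹ (high-spin) configuration has an unevenly filled e_g set; the Jahn–Teller theorem predicts a tetragonal distortion (typically axial elongation) to lift the degeneracy.
[CrF₆]: Summing ligand charges against the 0 overall charge gives an oxidation state of +6 for chromium. Group 6 minus oxidation state 6 gives a d⁰ configuration. The d⁰ configuration leaves the e_g set evenly filled (or empty) — no strong Jahn–Teller driving force.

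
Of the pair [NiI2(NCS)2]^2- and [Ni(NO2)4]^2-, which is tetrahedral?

For [NiI2(NCS)2]^2-: Each iodide is −1; each isothiocyanate is −1; balancing the −2 overall charge requires Ni(II). Ni sits in group 10, so the d-electron count is 10 − 2 = 8. Iodide and isothiocyanate are weak-field ligands. With weak-field ligands the CFSE gain from square planar is small, so a 3d d⁸ ion takes the sterically preferred tetrahedral geometry. → tetrahedral.
For [Ni(NO2)4]^2-: Each nitro (N-bound nitrite) is −1; balancing the −2 overall charge requires Ni(II). Ni sits in group 10, so the d-electron count is 10 − 2 = 8. Nitro (N-bound nitrite) is a strong-field ligand (high in the spectrochemical series). A 3d d⁸ ion with strong-field ligands gains enough CFSE to favour square planar over tetrahedral. → square planar.

[NiI2(NCS)2]^2-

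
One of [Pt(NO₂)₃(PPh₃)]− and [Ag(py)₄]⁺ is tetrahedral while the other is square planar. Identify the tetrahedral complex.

[Ag(py)₄]⁺

For [Pt(NO₂)₃(PPh₃)]−: Each nitro (N-bound nitrite) is −1; triphenylphosphine is neutral; balancing the −1 overall charge requires Pt(II). Pt sits in group 10, so the d-electron count is 10 − 2 = 8. A 5d d⁸ ion has a large crystal-field splitting; square planar leaves the high-energy d_{x²−y²} orbital empty and maximises CFSE. → square planar.
For [Ag(py)₄]⁺: Ligand charges: pyridine is neutral. With an overall charge of +1 the silver centre must be in the +1 oxidation state. Silver is a group-11 element; Ag(I) is therefore d¹⁰. A d¹⁰ ion has no crystal-field stabilisation preference between square planar and tetrahedral, so four ligands adopt the sterically favoured tetrahedral geometry. → tetrahedral.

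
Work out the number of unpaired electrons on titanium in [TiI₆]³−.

1

Each iodide is −1; balancing the −3 overall charge requires Ti(III).
Titanium is a group-4 element; Ti(III) is therefore d¹.
In an octahedral field the d¹ configuration is t₂g¹e_g⁰ (only one arrangement possible), giving 1 unpaired electron.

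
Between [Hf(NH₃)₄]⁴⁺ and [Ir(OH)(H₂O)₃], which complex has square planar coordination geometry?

For [Hf(NH₃)₄]⁴⁺: Ammonia is neutral; balancing the +4 overall charge requires Hf(IV). Group 4 minus oxidation state 4 gives a d⁰ configuration. A d⁰ ion has no crystal-field stabilisation preference between square planar and tetrahedral, so four ligands adopt the sterically favoured tetrahedral geometry. → tetrahedral.
For [Ir(OH)(H₂O)₃]: Each hydroxide is −1; water is neutral; balancing the 0 overall charge requires Ir(I). Group 9 minus oxidation state 1 gives a d⁸ configuration. A 5d d⁸ ion has a large crystal-field splitting; square planar leaves the high-energy d_{x²−y²} orbital empty and maximises CFSE. → square planar.

[Ir(OH)(H₂O)₃]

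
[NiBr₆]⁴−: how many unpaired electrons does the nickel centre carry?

Ligand charges: each bromide is −1. With an overall charge of −4 the nickel centre must be in the +2 oxidation state.
Ni sits in group 10, so the d-electron count is 10 − 2 = 8.
In an octahedral field the d⁸ configuration is t₂g⁶e_g² (only one arrangement possible), giving 2 unpaired electrons.

2 unpaired electrons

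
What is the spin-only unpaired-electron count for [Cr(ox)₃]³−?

Summing ligand charges against the −3 overall charge gives an oxidation state of +3 for chromium.
Cr sits in group 6, so the d-electron count is 6 − 3 = 3.
Counting donor atoms: 3×oxalate (bidentate) → 6 donors. Coordination number = 6.
In an octahedral field the d³ configuration is t₂g³e_g⁰ (only one arrangement possible), giving 3 unpaired electrons.

3 unpaired electrons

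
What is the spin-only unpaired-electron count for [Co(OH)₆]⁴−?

3

Summing ligand charges against the −4 overall charge gives an oxidation state of +2 for cobalt.
Cobalt is a group-9 element; Co(II) is therefore d⁷.
The spin state decides the count: Hydroxide is a weak-field ligand for a first-row metal, so the complex is high-spin.
An octahedral high-spin d⁷ ion is t₂g⁵e_g², giving 3 unpaired electrons.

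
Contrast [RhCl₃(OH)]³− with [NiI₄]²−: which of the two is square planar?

For [RhCl₃(OH)]³−: Ligand charges: each chloride is −1; each hydroxide is −1. With an overall charge of −3 the rhodium centre must be in the +1 oxidation state. Group 9 minus oxidation state 1 gives a d⁸ configuration. A 4d d⁸ ion has a large crystal-field splitting; square planar leaves the high-energy d_{x²−y²} orbital empty and maximises CFSE. → square planar.
For [NiI₄]²−: Summing ligand charges against the −2 overall charge gives an oxidation state of +2 for nickel. Ni sits in group 10, so the d-electron count is 10 − 2 = 8. Iodide is a weak-field ligand. With weak-field ligands the CFSE gain from square planar is small, so a 3d d⁸ ion takes the sterically preferred tetrahedral geometry. → tetrahedral.

[RhCl₃(OH)]³−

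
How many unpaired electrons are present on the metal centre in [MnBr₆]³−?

4 unpaired electrons

Summing ligand charges against the −3 overall charge gives an oxidation state of +3 for manganese.
Mn sits in group 7, so the d-electron count is 7 − 3 = 4.
The spin state decides the count: Bromide is a weak-field ligand for a first-row metal, so the complex is high-spin.
An octahedral high-spin d⁴ ion is t₂g³e_g¹, giving 4 unpaired electrons.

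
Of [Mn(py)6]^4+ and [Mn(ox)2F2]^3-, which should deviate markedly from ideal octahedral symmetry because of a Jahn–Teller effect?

[Mn(ox)2F2]^3-

[Mn(py)6]^4+: Summing ligand charges against the +4 overall charge gives an oxidation state of +4 for manganese. Manganese is a group-7 element; Mn(IV) is therefore d³. The d³ configuration leaves the e_g set evenly filled (or empty) — no strong Jahn–Teller driving force.
[Mn(ox)2F2]^3-: Summing ligand charges against the −3 overall charge gives an oxidation state of +3 for manganese. Group 7 minus oxidation state 3 gives a d⁴ configuration. Fluoride and oxalate are weak-field ligands for a first-row metal, so the complex is high-spin. The t₂g³e_g¹ (high-spin) configuration has an unevenly filled e_g set; the Jahn–Teller theorem predicts a tetragonal distortion (typically axial elongation) to lift the degeneracy.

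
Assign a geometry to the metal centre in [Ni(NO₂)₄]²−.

Ligand charges: each nitro (N-bound nitrite) is −1. With an overall charge of −2 the nickel centre must be in the +2 oxidation state.
Nickel is a group-10 element; Ni(II) is therefore d⁸.
Coordination number: 4.
Nitro (N-bound nitrite) is a strong-field ligand (high in the spectrochemical series).
A 3d d⁸ ion with strong-field ligands gains enough CFSE to favour square planar over tetrahedral.

square planar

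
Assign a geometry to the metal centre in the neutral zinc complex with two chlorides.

Each chloride is −1; balancing the 0 overall charge requires Zn(II).
Zinc is a group-12 element; Zn(II) is therefore d¹⁰.
Coordination number: 2.
A d¹⁰ ion with only two ligands adopts a linear arrangement (sp hybridisation; no CFSE preference).

linear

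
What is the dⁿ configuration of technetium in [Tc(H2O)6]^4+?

d³

Ligand charges: water is neutral. With an overall charge of +4 the technetium centre must be in the +4 oxidation state.
Tc sits in group 7, so the d-electron count is 7 − 4 = 3.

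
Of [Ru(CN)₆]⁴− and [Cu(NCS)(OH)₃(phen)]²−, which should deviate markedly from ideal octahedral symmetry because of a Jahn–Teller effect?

[Ru(CN)₆]⁴−: Summing ligand charges against the −4 overall charge gives an oxidation state of +2 for ruthenium. Ruthenium is a group-8 element; Ru(II) is therefore d⁶. A 4d ion has a large Δₒ and is invariably low-spin. The d⁶ configuration leaves the e_g set evenly filled (or empty) — no strong Jahn–Teller driving force.
[Cu(NCS)(OH)₃(phen)]²−: Summing ligand charges against the −2 overall charge gives an oxidation state of +2 for copper. Copper is a group-11 element; Cu(II) is therefore d⁹. The t₂g⁶e_g³ configuration has an unevenly filled e_g set; the Jahn–Teller theorem predicts a tetragonal distortion (typically axial elongation) to lift the degeneracy.

[Cu(NCS)(OH)₃(phen)]²−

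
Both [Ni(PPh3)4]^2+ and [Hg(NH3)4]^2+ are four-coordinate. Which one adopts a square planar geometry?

For [Ni(PPh3)4]^2+: Ligand charges: triphenylphosphine is neutral. With an overall charge of +2 the nickel centre must be in the +2 oxidation state. Ni sits in group 10, so the d-electron count is 10 − 2 = 8. Triphenylphosphine is a strong-field ligand (high in the spectrochemical series). A 3d d⁸ ion with strong-field ligands gains enough CFSE to favour square planar over tetrahedral. → square planar.
For [Hg(NH3)4]^2+: Summing ligand charges against the +2 overall charge gives an oxidation state of +2 for mercury. Group 12 minus oxidation state 2 gives a d¹⁰ configuration. A d¹⁰ ion has no crystal-field stabilisation preference between square planar and tetrahedral, so four ligands adopt the sterically favoured tetrahedral geometry. → tetrahedral.

[Ni(PPh3)4]^2+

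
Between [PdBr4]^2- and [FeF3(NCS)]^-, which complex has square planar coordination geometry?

For [PdBr4]^2-: Summing ligand charges against the −2 overall charge gives an oxidation state of +2 for palladium. Group 10 minus oxidation state 2 gives a d⁸ configuration. A 4d d⁸ ion has a large crystal-field splitting; square planar leaves the high-energy d_{x²−y²} orbital empty and maximises CFSE. → square planar.
For [FeF3(NCS)]^-: Ligand charges: each fluoride is −1; each isothiocyanate is −1. With an overall charge of −1 the iron centre must be in the +3 oxidation state. Group 8 minus oxidation state 3 gives a d⁵ configuration. A high-spin d⁵ ion has zero CFSE in either geometry, so four ligands adopt the sterically favoured tetrahedral geometry. → tetrahedral.

[PdBr4]^2-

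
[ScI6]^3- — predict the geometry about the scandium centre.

octahedral

Ligand charges: each iodide is −1. With an overall charge of −3 the scandium centre must be in the +3 oxidation state.
Sc sits in group 3, so the d-electron count is 3 − 3 = 0.
Coordination number: 6.
Six donors around a single metal centre give an octahedral coordination sphere.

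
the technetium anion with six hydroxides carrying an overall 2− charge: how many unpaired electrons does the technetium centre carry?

3 unpaired electrons

Ligand charges: each hydroxide is −1. With an overall charge of −2 the technetium centre must be in the +4 oxidation state.
Technetium is a group-7 element; Tc(IV) is therefore d³.
In an octahedral field the d³ configuration is t₂g³e_g⁰ (only one arrangement possible), giving 3 unpaired electrons.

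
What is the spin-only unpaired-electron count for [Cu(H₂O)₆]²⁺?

Water is neutral; balancing the +2 overall charge requires Cu(II).
Cu sits in group 11, so the d-electron count is 11 − 2 = 9.
In an octahedral field the d⁹ configuration is t₂g⁶e_g³ (only one arrangement possible), giving 1 unpaired electron.

1 unpaired electron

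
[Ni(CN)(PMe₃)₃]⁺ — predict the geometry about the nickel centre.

Ligand charges: each cyanide is −1; trimethylphosphine is neutral. With an overall charge of +1 the nickel centre must be in the +2 oxidation state.
Group 10 minus oxidation state 2 gives a d⁸ configuration.
Coordination number: 4.
Cyanide and trimethylphosphine are strong-field ligands (high in the spectrochemical series).
A 3d d⁸ ion with strong-field ligands gains enough CFSE to favour square planar over tetrahedral.

square planar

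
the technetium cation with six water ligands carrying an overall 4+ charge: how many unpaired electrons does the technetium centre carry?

Ligand charges: water is neutral. With an overall charge of +4 the technetium centre must be in the +4 oxidation state.
Group 7 minus oxidation state 4 gives a d³ configuration.
In an octahedral field the d³ configuration is t₂g³e_g⁰ (only one arrangement possible), giving 3 unpaired electrons.

3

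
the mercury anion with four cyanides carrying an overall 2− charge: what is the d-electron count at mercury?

d10

Ligand charges: each cyanide is −1. With an overall charge of −2 the mercury centre must be in the +2 oxidation state.
Hg sits in group 12, so the d-electron count is 12 − 2 = 10.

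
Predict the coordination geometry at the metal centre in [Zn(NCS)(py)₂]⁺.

Ligand charges: each isothiocyanate is −1; pyridine is neutral. With an overall charge of +1 the zinc centre must be in the +2 oxidation state.
Zinc is a group-12 element; Zn(II) is therefore d¹⁰.
With 3 monodentate ligands the coordination number is 3.
Three ligands around a d¹⁰ centre minimise repulsion in a trigonal-planar arrangement.

trigonal planar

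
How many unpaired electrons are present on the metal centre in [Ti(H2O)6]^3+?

Water is neutral; balancing the +3 overall charge requires Ti(III).
Group 4 minus oxidation state 3 gives a d¹ configuration.
In an octahedral field the d¹ configuration is t₂g¹e_g⁰ (only one arrangement possible), giving 1 unpaired electron.

1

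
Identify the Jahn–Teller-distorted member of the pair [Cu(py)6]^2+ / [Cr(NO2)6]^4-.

[Cu(py)6]^2+: Pyridine is neutral; balancing the +2 overall charge requires Cu(II). Cu sits in group 11, so the d-electron count is 11 − 2 = 9. The t₂g⁶e_g³ configuration has an unevenly filled e_g set; the Jahn–Teller theorem predicts a tetragonal distortion (typically axial elongation) to lift the degeneracy.
[Cr(NO2)6]^4-: Each nitro (N-bound nitrite) is −1; balancing the −4 overall charge requires Cr(II). Chromium is a group-6 element; Cr(II) is therefore d⁴. Nitro (N-bound nitrite) is a strong-field ligand (high in the spectrochemical series) for a first-row metal, so the complex is low-spin. The d⁴ configuration leaves the e_g set evenly filled (or empty) — no strong Jahn–Teller driving force.

[Cu(py)6]^2+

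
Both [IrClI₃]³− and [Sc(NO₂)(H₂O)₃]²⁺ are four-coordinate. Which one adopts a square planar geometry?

For [IrClI₃]³−: Summing ligand charges against the −3 overall charge gives an oxidation state of +1 for iridium. Group 9 minus oxidation state 1 gives a d⁸ configuration. A 5d d⁸ ion has a large crystal-field splitting; square planar leaves the high-energy d_{x²−y²} orbital empty and maximises CFSE. → square planar.
For [Sc(NO₂)(H₂O)₃]²⁺: Each nitro (N-bound nitrite) is −1; water is neutral; balancing the +2 overall charge requires Sc(III). Sc sits in group 3, so the d-electron count is 3 − 3 = 0. A d⁰ ion has no crystal-field stabilisation preference between square planar and tetrahedral, so four ligands adopt the sterically favoured tetrahedral geometry. → tetrahedral.

[IrClI₃]³−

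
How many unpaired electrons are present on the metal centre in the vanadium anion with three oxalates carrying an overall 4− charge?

Each oxalate is −2; balancing the −4 overall charge requires V(II).
V sits in group 5, so the d-electron count is 5 − 2 = 3.
Counting donor atoms: 3×oxalate (bidentate) → 6 donors. Coordination number = 6.
In an octahedral field the d³ configuration is t₂g³e_g⁰ (only one arrangement possible), giving 3 unpaired electrons.

3 unpaired electrons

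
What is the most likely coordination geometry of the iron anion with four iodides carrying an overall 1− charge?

tetrahedral

Summing ligand charges against the −1 overall charge gives an oxidation state of +3 for iron.
Iron is a group-8 element; Fe(III) is therefore d⁵.
Coordination number: 4.
Iodide is a weak-field ligand.
A high-spin d⁵ ion has zero CFSE in either geometry, so four ligands adopt the sterically favoured tetrahedral geometry.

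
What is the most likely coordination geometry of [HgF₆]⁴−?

Ligand charges: each fluoride is −1. With an overall charge of −4 the mercury centre must be in the +2 oxidation state.
Group 12 minus oxidation state 2 gives a d¹⁰ configuration.
Coordination number: 6.
Six donors around a single metal centre give an octahedral coordination sphere.

octahedral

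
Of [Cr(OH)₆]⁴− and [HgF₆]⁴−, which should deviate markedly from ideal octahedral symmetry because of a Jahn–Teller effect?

[Cr(OH)₆]⁴−: Each hydroxide is −1; balancing the −4 overall charge requires Cr(II). Group 6 minus oxidation state 2 gives a d⁴ configuration. Hydroxide is a weak-field ligand for a first-row metal, so the complex is high-spin. The t₂g³e_g¹ (high-spin) configuration has an unevenly filled e_g set; the Jahn–Teller theorem predicts a tetragonal distortion (typically axial elongation) to lift the degeneracy.
[HgF₆]⁴−: Ligand charges: each fluoride is −1. With an overall charge of −4 the mercury centre must be in the +2 oxidation state. Group 12 minus oxidation state 2 gives a d¹⁰ configuration. The d¹⁰ configuration leaves the e_g set evenly filled (or empty) — no strong Jahn–Teller driving force.

[Cr(OH)₆]⁴−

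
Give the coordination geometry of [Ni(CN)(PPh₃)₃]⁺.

Summing ligand charges against the +1 overall charge gives an oxidation state of +2 for nickel.
Group 10 minus oxidation state 2 gives a d⁸ configuration.
With 4 monodentate ligands the coordination number is 4.
Cyanide and triphenylphosphine are strong-field ligands (high in the spectrochemical series).
A 3d d⁸ ion with strong-field ligands gains enough CFSE to favour square planar over tetrahedral.

square planar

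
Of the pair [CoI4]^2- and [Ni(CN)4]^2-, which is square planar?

For [CoI4]^2-: Each iodide is −1; balancing the −2 overall charge requires Co(II). Cobalt is a group-9 element; Co(II) is therefore d⁷. For a high-spin 3d d⁷ ion with weak-field ligands the small Δₜ gives little square-planar CFSE advantage, so four ligands adopt the sterically favoured tetrahedral geometry. → tetrahedral.
For [Ni(CN)4]^2-: Each cyanide is −1; balancing the −2 overall charge requires Ni(II). Nickel is a group-10 element; Ni(II) is therefore d⁸. Cyanide is a strong-field ligand (high in the spectrochemical series). A 3d d⁸ ion with strong-field ligands gains enough CFSE to favour square planar over tetrahedral. → square planar.

[Ni(CN)4]^2-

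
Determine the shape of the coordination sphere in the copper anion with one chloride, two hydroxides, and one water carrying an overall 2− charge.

tetrahedral

Ligand charges: each chloride is −1; each hydroxide is −1; water is neutral. With an overall charge of −2 the copper centre must be in the +1 oxidation state.
Copper is a group-11 element; Cu(I) is therefore d¹⁰.
With 4 monodentate ligands the coordination number is 4.
A d¹⁰ ion has no crystal-field stabilisation preference between square planar and tetrahedral, so four ligands adopt the sterically favoured tetrahedral geometry.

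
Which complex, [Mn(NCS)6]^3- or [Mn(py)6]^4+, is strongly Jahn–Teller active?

[Mn(NCS)6]^3-: Summing ligand charges against the −3 overall charge gives an oxidation state of +3 for manganese. Manganese is a group-7 element; Mn(III) is therefore d⁴. Isothiocyanate is a weak-field ligand for a first-row metal, so the complex is high-spin. The t₂g³e_g¹ (high-spin) configuration has an unevenly filled e_g set; the Jahn–Teller theorem predicts a tetragonal distortion (typically axial elongation) to lift the degeneracy.
[Mn(py)6]^4+: Pyridine is neutral; balancing the +4 overall charge requires Mn(IV). Mn sits in group 7, so the d-electron count is 7 − 4 = 3. The d³ configuration leaves the e_g set evenly filled (or empty) — no strong Jahn–Teller driving force.

[Mn(NCS)6]^3-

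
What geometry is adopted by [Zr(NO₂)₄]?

Ligand charges: each nitro (N-bound nitrite) is −1. With an overall charge of 0 the zirconium centre must be in the +4 oxidation state.
Zr sits in group 4, so the d-electron count is 4 − 4 = 0.
Coordination number: 4.
A d⁰ ion has no crystal-field stabilisation preference between square planar and tetrahedral, so four ligands adopt the sterically favoured tetrahedral geometry.

tetrahedral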